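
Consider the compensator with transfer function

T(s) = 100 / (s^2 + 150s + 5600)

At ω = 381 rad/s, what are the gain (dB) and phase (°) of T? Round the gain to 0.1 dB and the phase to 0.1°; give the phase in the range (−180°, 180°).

Substitute s = j381:
Numerator: 100 = 100 + j0
Denominator: (j381)^2 + 150(j381) + 5600 = -139561 + j57150
|N| = √(100² + 0²) ≈ 100, ∠N ≈ 0.00°
|D| = √(139561² + 57150²) ≈ 1.5081e+05, ∠D ≈ 157.73°
|T| = 100 / 1.5081e+05 ≈ 0.00066309
Gain = 20 log₁₀(0.00066309) ≈ -63.57 dB
∠T = 0.00° − 157.73° = -157.73°

-63.6 dB, -157.7°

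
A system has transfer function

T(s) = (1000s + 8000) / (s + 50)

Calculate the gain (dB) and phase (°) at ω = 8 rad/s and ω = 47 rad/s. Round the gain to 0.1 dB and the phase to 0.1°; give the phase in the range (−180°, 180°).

ω = 8: 47.0 dB, 35.9°; ω = 47: 56.8 dB, 37.1°

Substitute s = j8:
Numerator: 1000(j8) + 8000 = 8000 + j8000
Denominator: (j8) + 50 = 50 + j8
|N| = √(8000² + 8000²) ≈ 11314, ∠N ≈ 45.00°
|D| = √(50² + 8²) ≈ 50.636, ∠D ≈ 9.09°
|T| = 11314 / 50.636 ≈ 223.44
Gain = 20 log₁₀(223.44) ≈ 46.98 dB
∠T = 45.00° − 9.09° = 35.91°

Substitute s = j47:
Numerator: 1000(j47) + 8000 = 8000 + j47000
Denominator: (j47) + 50 = 50 + j47
|N| = √(8000² + 47000²) ≈ 47676, ∠N ≈ 80.34°
|D| = √(50² + 47²) ≈ 68.622, ∠D ≈ 43.23°
|T| = 47676 / 68.622 ≈ 694.76
Gain = 20 log₁₀(694.76) ≈ 56.84 dB
∠T = 80.34° − 43.23° = 37.11°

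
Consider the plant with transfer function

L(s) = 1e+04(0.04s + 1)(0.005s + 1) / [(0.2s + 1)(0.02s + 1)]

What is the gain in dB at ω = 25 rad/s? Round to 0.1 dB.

At ω = 25 rad/s:
zero (1 + j25·0.04) = 1 + j1 → |·| ≈ 1.4142, ∠ ≈ 45.00°
zero (1 + j25·0.005) = 1 + j0.125 → |·| ≈ 1.0078, ∠ ≈ 7.13°
pole (1 + j25·0.2) = 1 + j5 → |·| ≈ 5.099, ∠ ≈ 78.69°
pole (1 + j25·0.02) = 1 + j0.5 → |·| ≈ 1.118, ∠ ≈ 26.57°
|L| = 1e+04 · 1.4142 · 1.0078 / (5.099 · 1.118) ≈ 2500.1
Gain = 20 log₁₀(2500.1) ≈ 67.96 dB

68.0 dB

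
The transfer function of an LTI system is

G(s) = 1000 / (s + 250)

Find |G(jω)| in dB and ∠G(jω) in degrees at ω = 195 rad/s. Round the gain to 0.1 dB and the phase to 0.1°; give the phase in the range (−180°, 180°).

Substitute s = j195:
Numerator: 1000 = 1000 + j0
Denominator: (j195) + 250 = 250 + j195
|N| = √(1000² + 0²) ≈ 1000, ∠N ≈ 0.00°
|D| = √(250² + 195²) ≈ 317.06, ∠D ≈ 37.95°
|G| = 1000 / 317.06 ≈ 3.154
Gain = 20 log₁₀(3.154) ≈ 9.98 dB
∠G = 0.00° − 37.95° = -37.95°

10.0 dB, -38.0°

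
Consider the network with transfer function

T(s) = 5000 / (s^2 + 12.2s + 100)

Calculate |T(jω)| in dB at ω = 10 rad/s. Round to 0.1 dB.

At s = jω = j10:
quadratic: (j10)² + 12.2·j10 + 100 = 0 + j122 → |·| ≈ 122, ∠ ≈ 90.00°
|T| = 5000 / 122 ≈ 40.984
Gain = 20 log₁₀(40.984) ≈ 32.25 dB

32.3 dB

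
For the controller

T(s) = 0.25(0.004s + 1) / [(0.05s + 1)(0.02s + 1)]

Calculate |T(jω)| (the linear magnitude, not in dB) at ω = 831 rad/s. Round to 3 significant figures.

0.00125

At ω = 831 rad/s:
zero (1 + j831·0.004) = 1 + j3.324 → |·| ≈ 3.4712, ∠ ≈ 73.26°
pole (1 + j831·0.05) = 1 + j41.55 → |·| ≈ 41.562, ∠ ≈ 88.62°
pole (1 + j831·0.02) = 1 + j16.62 → |·| ≈ 16.65, ∠ ≈ 86.56°
|T| = 0.25 · 3.4712 / (41.562 · 16.65) ≈ 0.001254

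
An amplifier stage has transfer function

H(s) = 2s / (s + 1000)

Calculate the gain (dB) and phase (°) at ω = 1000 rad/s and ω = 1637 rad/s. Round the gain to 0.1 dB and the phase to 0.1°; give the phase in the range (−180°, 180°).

ω = 1000: 3.0 dB, 45.0°; ω = 1637: 4.6 dB, 31.4°

At s = jω = j1000:
zero at origin: s = j1000 → |·| = 1000, ∠ = 90.00°
pole (s+1000): 1000 + j1000 → |·| = √(1000²+1000²) = √2000000 ≈ 1414.2, ∠ = arctan(1000/1000) ≈ 45.00°
|H| = 2 · 1000 / 1414.2 ≈ 1.4142
Gain = 20 log₁₀(1.4142) ≈ 3.01 dB
∠H = 90.00° − 45.00° = 45.00°

At s = jω = j1637:
zero at origin: s = j1637 → |·| = 1637, ∠ = 90.00°
pole (s+1000): 1000 + j1637 → |·| = √(1000²+1637²) = √3679769 ≈ 1918.3, ∠ = arctan(1637/1000) ≈ 58.58°
|H| = 2 · 1637 / 1918.3 ≈ 1.7067
Gain = 20 log₁₀(1.7067) ≈ 4.64 dB
∠H = 90.00° − 58.58° = 31.42°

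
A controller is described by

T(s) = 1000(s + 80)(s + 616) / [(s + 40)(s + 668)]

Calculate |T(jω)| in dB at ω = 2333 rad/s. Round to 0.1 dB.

At s = jω = j2333:
zero (s+80): 80 + j2333 → |·| = √(80²+2333²) = √5449289 ≈ 2334.4, ∠ = arctan(2333/80) ≈ 88.04°
zero (s+616): 616 + j2333 → |·| = √(616²+2333²) = √5822345 ≈ 2413, ∠ = arctan(2333/616) ≈ 75.21°
pole (s+40): 40 + j2333 → |·| = √(40²+2333²) = √5444489 ≈ 2333.3, ∠ = arctan(2333/40) ≈ 89.02°
pole (s+668): 668 + j2333 → |·| = √(668²+2333²) = √5889113 ≈ 2426.7, ∠ = arctan(2333/668) ≈ 74.02°
|T| = 1000 · 5.6329e+06 / 5.6622e+06 ≈ 994.83
Gain = 20 log₁₀(994.83) ≈ 59.95 dB

60.0 dB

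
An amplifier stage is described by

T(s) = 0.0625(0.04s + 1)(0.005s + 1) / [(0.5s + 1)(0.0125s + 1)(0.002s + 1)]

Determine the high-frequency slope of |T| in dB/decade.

Each pole contributes −20 dB/decade at high frequency; each zero contributes +20 dB/decade.
Net: 2 zero(s) − 3 pole(s) → -20 dB/decade.

-20 dB/decade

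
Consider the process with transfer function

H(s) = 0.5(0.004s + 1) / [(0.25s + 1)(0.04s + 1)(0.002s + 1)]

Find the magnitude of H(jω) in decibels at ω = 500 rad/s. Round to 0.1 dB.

-70.0 dB

At ω = 500 rad/s:
zero (1 + j500·0.004) = 1 + j2 → |·| ≈ 2.2361, ∠ ≈ 63.43°
pole (1 + j500·0.25) = 1 + j125 → |·| ≈ 125, ∠ ≈ 89.54°
pole (1 + j500·0.04) = 1 + j20 → |·| ≈ 20.025, ∠ ≈ 87.14°
pole (1 + j500·0.002) = 1 + j1 → |·| ≈ 1.4142, ∠ ≈ 45.00°
|H| = 0.5 · 2.2361 / (125 · 20.025 · 1.4142) ≈ 0.00031584
Gain = 20 log₁₀(0.00031584) ≈ -70.01 dB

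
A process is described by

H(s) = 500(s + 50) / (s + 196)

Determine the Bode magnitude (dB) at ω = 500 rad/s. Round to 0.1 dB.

At s = jω = j500:
zero (s+50): 50 + j500 → |·| = √(50²+500²) = √252500 ≈ 502.49, ∠ = arctan(500/50) ≈ 84.29°
pole (s+196): 196 + j500 → |·| = √(196²+500²) = √288416 ≈ 537.04, ∠ = arctan(500/196) ≈ 68.59°
|H| = 500 · 502.49 / 537.04 ≈ 467.83
Gain = 20 log₁₀(467.83) ≈ 53.40 dB

53.4 dB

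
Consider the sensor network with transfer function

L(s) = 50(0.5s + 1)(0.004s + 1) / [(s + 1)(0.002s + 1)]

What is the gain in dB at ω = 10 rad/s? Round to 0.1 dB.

28.1 dB

At ω = 10 rad/s:
zero (1 + j10·0.5) = 1 + j5 → |·| ≈ 5.099, ∠ ≈ 78.69°
zero (1 + j10·0.004) = 1 + j0.04 → |·| ≈ 1.0008, ∠ ≈ 2.29°
pole (1 + j10·1) = 1 + j10 → |·| ≈ 10.05, ∠ ≈ 84.29°
pole (1 + j10·0.002) = 1 + j0.02 → |·| ≈ 1.0002, ∠ ≈ 1.15°
|L| = 50 · 5.099 · 1.0008 / (10.05 · 1.0002) ≈ 25.383
Gain = 20 log₁₀(25.383) ≈ 28.09 dB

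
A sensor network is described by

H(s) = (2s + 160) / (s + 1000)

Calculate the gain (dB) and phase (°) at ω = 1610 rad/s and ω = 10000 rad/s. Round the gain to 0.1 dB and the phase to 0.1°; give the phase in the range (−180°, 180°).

Substitute s = j1610:
Numerator: 2(j1610) + 160 = 160 + j3220
Denominator: (j1610) + 1000 = 1000 + j1610
|N| = √(160² + 3220²) ≈ 3224, ∠N ≈ 87.16°
|D| = √(1000² + 1610²) ≈ 1895.3, ∠D ≈ 58.15°
|H| = 3224 / 1895.3 ≈ 1.701
Gain = 20 log₁₀(1.701) ≈ 4.61 dB
∠H = 87.16° − 58.15° = 29.01°

Substitute s = j10000:
Numerator: 2(j10000) + 160 = 160 + j20000
Denominator: (j10000) + 1000 = 1000 + j10000
|N| = √(160² + 20000²) ≈ 20001, ∠N ≈ 89.54°
|D| = √(1000² + 10000²) ≈ 10050, ∠D ≈ 84.29°
|H| = 20001 / 10050 ≈ 1.9901
Gain = 20 log₁₀(1.9901) ≈ 5.98 dB
∠H = 89.54° − 84.29° = 5.25°

ω = 1610: 4.6 dB, 29.0°; ω = 10000: 6.0 dB, 5.3°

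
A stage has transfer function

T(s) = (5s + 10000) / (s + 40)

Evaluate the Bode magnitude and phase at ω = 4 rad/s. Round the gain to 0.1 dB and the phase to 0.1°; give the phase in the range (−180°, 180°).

Substitute s = j4:
Numerator: 5(j4) + 10000 = 10000 + j20
Denominator: (j4) + 40 = 40 + j4
|N| = √(10000² + 20²) ≈ 10000, ∠N ≈ 0.11°
|D| = √(40² + 4²) ≈ 40.2, ∠D ≈ 5.71°
|T| = 10000 / 40.2 ≈ 248.76
Gain = 20 log₁₀(248.76) ≈ 47.92 dB
∠T = 0.11° − 5.71° = -5.60°

47.9 dB, -5.6°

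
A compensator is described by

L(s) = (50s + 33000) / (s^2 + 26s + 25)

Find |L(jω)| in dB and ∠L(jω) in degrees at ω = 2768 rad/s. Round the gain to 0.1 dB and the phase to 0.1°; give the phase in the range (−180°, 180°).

-34.6 dB, -102.9°

Substitute s = j2768:
Numerator: 50(j2768) + 33000 = 33000 + j138400
Denominator: (j2768)^2 + 26(j2768) + 25 = -7661799 + j71968
|N| = √(33000² + 138400²) ≈ 1.4228e+05, ∠N ≈ 76.59°
|D| = √(7661799² + 71968²) ≈ 7.6621e+06, ∠D ≈ 179.46°
|L| = 1.4228e+05 / 7.6621e+06 ≈ 0.018569
Gain = 20 log₁₀(0.018569) ≈ -34.62 dB
∠L = 76.59° − 179.46° = -102.87°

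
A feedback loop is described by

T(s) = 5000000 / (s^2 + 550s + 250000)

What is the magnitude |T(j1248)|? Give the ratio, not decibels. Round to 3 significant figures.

3.39

At s = jω = j1248:
quadratic: (j1248)² + 550·j1248 + 250000 = -1307504 + j686400 → |·| ≈ 1.4767e+06, ∠ ≈ 152.30°
|T| = 5000000 / 1.4767e+06 ≈ 3.3859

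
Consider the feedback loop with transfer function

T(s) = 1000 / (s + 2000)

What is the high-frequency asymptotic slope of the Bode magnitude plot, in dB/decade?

-20 dB/decade

Each pole contributes −20 dB/decade at high frequency; each zero contributes +20 dB/decade.
Net: 0 zero(s) − 1 pole(s) → -20 dB/decade.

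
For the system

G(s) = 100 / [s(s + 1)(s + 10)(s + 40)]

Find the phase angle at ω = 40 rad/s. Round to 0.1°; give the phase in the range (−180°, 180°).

60.5°

At s = jω = j40:
pole (s+1): 1 + j40 → |·| = √(1²+40²) = √1601 ≈ 40.012, ∠ = arctan(40/1) ≈ 88.57°
pole (s+10): 10 + j40 → |·| = √(10²+40²) = √1700 ≈ 41.231, ∠ = arctan(40/10) ≈ 75.96°
pole (s+40): 40 + j40 → |·| = √(40²+40²) = √3200 ≈ 56.569, ∠ = arctan(40/40) ≈ 45.00°
pole at origin: |s| = 40, ∠ = 90.00° (in denominator)
∠G = 0.00° − 299.53° = -299.53° ≡ 60.47° (principal value)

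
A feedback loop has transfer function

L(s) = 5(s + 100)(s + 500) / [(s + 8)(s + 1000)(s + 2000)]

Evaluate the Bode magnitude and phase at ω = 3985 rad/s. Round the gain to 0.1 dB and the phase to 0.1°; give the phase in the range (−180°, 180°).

At s = jω = j3985:
zero (s+100): 100 + j3985 → |·| = √(100²+3985²) = √15890225 ≈ 3986.3, ∠ = arctan(3985/100) ≈ 88.56°
zero (s+500): 500 + j3985 → |·| = √(500²+3985²) = √16130225 ≈ 4016.2, ∠ = arctan(3985/500) ≈ 82.85°
pole (s+8): 8 + j3985 → |·| = √(8²+3985²) = √15880289 ≈ 3985, ∠ = arctan(3985/8) ≈ 89.88°
pole (s+1000): 1000 + j3985 → |·| = √(1000²+3985²) = √16880225 ≈ 4108.6, ∠ = arctan(3985/1000) ≈ 75.91°
pole (s+2000): 2000 + j3985 → |·| = √(2000²+3985²) = √19880225 ≈ 4458.7, ∠ = arctan(3985/2000) ≈ 63.35°
|L| = 5 · 1.601e+07 / 7.3001e+10 ≈ 0.0010966
Gain = 20 log₁₀(0.0010966) ≈ -59.20 dB
∠L = 171.41° − 229.14° = -57.73°

-59.2 dB, -57.7°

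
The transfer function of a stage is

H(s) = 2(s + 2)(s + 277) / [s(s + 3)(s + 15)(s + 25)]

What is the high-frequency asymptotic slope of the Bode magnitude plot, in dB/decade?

-40 dB/decade

Each pole contributes −20 dB/decade at high frequency; each zero contributes +20 dB/decade.
Net: 2 zero(s) − 4 pole(s) → -40 dB/decade.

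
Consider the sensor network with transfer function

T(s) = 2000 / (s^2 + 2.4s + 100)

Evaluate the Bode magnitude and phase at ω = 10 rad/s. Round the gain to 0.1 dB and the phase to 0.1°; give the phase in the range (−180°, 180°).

At s = jω = j10:
quadratic: (j10)² + 2.4·j10 + 100 = 0 + j24 → |·| ≈ 24, ∠ ≈ 90.00°
|T| = 2000 / 24 ≈ 83.333
Gain = 20 log₁₀(83.333) ≈ 38.42 dB
∠T = 0.00° − 90.00° = -90.00°

38.4 dB, -90.0°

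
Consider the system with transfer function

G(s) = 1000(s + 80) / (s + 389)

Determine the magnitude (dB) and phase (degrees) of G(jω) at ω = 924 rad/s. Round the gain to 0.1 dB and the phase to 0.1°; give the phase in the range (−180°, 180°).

At s = jω = j924:
zero (s+80): 80 + j924 → |·| = √(80²+924²) = √860176 ≈ 927.46, ∠ = arctan(924/80) ≈ 85.05°
pole (s+389): 389 + j924 → |·| = √(389²+924²) = √1005097 ≈ 1002.5, ∠ = arctan(924/389) ≈ 67.17°
|G| = 1000 · 927.46 / 1002.5 ≈ 925.15
Gain = 20 log₁₀(925.15) ≈ 59.32 dB
∠G = 85.05° − 67.17° = 17.88°

59.3 dB, 17.9°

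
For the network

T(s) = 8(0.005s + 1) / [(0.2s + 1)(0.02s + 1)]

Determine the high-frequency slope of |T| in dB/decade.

Each pole contributes −20 dB/decade at high frequency; each zero contributes +20 dB/decade.
Net: 1 zero(s) − 2 pole(s) → -20 dB/decade.

-20 dB/decade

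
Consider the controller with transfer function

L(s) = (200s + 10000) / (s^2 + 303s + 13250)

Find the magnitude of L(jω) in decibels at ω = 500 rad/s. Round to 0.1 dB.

Substitute s = j500:
Numerator: 200(j500) + 10000 = 10000 + j100000
Denominator: (j500)^2 + 303(j500) + 13250 = -236750 + j151500
|N| = √(10000² + 100000²) ≈ 1.005e+05, ∠N ≈ 84.29°
|D| = √(236750² + 151500²) ≈ 2.8107e+05, ∠D ≈ 147.38°
|L| = 1.005e+05 / 2.8107e+05 ≈ 0.35756
Gain = 20 log₁₀(0.35756) ≈ -8.93 dB

-8.9 dB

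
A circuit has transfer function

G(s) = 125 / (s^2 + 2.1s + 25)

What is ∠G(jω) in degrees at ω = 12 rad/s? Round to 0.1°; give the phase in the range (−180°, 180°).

At s = jω = j12:
quadratic: (j12)² + 2.1·j12 + 25 = -119 + j25.2 → |·| ≈ 121.64, ∠ ≈ 168.04°
∠G = 0.00° − 168.04° = -168.04°

-168.0°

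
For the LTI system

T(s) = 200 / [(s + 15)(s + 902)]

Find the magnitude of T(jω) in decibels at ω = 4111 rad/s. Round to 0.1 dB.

-98.7 dB

At s = jω = j4111:
pole (s+15): 15 + j4111 → |·| = √(15²+4111²) = √16900546 ≈ 4111, ∠ = arctan(4111/15) ≈ 89.79°
pole (s+902): 902 + j4111 → |·| = √(902²+4111²) = √17713925 ≈ 4208.8, ∠ = arctan(4111/902) ≈ 77.62°
|T| = 200 / 1.7302e+07 ≈ 1.1559e-05
Gain = 20 log₁₀(1.1559e-05) ≈ -98.74 dB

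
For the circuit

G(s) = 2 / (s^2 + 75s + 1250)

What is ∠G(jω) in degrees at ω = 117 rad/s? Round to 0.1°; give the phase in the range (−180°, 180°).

-144.8°

Substitute s = j117:
Numerator: 2 = 2 + j0
Denominator: (j117)^2 + 75(j117) + 1250 = -12439 + j8775
|N| = √(2² + 0²) ≈ 2, ∠N ≈ 0.00°
|D| = √(12439² + 8775²) ≈ 15223, ∠D ≈ 144.80°
∠G = 0.00° − 144.80° = -144.80°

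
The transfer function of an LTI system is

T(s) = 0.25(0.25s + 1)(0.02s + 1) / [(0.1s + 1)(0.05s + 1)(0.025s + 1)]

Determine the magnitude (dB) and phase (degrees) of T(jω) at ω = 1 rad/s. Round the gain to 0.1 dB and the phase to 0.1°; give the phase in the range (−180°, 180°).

-11.8 dB, 5.2°

At ω = 1 rad/s:
zero (1 + j1·0.25) = 1 + j0.25 → |·| ≈ 1.0308, ∠ ≈ 14.04°
zero (1 + j1·0.02) = 1 + j0.02 → |·| ≈ 1.0002, ∠ ≈ 1.15°
pole (1 + j1·0.1) = 1 + j0.1 → |·| ≈ 1.005, ∠ ≈ 5.71°
pole (1 + j1·0.05) = 1 + j0.05 → |·| ≈ 1.0012, ∠ ≈ 2.86°
pole (1 + j1·0.025) = 1 + j0.025 → |·| ≈ 1.0003, ∠ ≈ 1.43°
|T| = 0.25 · 1.0308 · 1.0002 / (1.005 · 1.0012 · 1.0003) ≈ 0.25608
Gain = 20 log₁₀(0.25608) ≈ -11.83 dB
∠T = (14.04° + 1.15°) − (5.71° + 2.86° + 1.43°) = 5.19°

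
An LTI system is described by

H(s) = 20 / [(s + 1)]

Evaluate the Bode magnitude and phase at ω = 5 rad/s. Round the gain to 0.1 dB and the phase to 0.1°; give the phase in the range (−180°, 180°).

11.9 dB, -78.7°

At ω = 5 rad/s:
pole (1 + j5·1) = 1 + j5 → |·| ≈ 5.099, ∠ ≈ 78.69°
|H| = 20 · 1 / (5.099) ≈ 3.9223
Gain = 20 log₁₀(3.9223) ≈ 11.87 dB
∠H = (0°) − (78.69°) = -78.69°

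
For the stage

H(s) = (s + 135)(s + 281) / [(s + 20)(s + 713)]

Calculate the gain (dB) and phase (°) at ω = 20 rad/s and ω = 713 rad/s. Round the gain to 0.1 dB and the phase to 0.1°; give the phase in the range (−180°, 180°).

ω = 20: 5.6 dB, -34.1°; ω = 713: -2.2 dB, 14.4°

At s = jω = j20:
zero (s+135): 135 + j20 → |·| = √(135²+20²) = √18625 ≈ 136.47, ∠ = arctan(20/135) ≈ 8.43°
zero (s+281): 281 + j20 → |·| = √(281²+20²) = √79361 ≈ 281.71, ∠ = arctan(20/281) ≈ 4.07°
pole (s+20): 20 + j20 → |·| = √(20²+20²) = √800 ≈ 28.284, ∠ = arctan(20/20) ≈ 45.00°
pole (s+713): 713 + j20 → |·| = √(713²+20²) = √508769 ≈ 713.28, ∠ = arctan(20/713) ≈ 1.61°
|H| = 1 · 38445 / 20174 ≈ 1.9057
Gain = 20 log₁₀(1.9057) ≈ 5.60 dB
∠H = 12.50° − 46.61° = -34.11°

At s = jω = j713:
zero (s+135): 135 + j713 → |·| = √(135²+713²) = √526594 ≈ 725.67, ∠ = arctan(713/135) ≈ 79.28°
zero (s+281): 281 + j713 → |·| = √(281²+713²) = √587330 ≈ 766.37, ∠ = arctan(713/281) ≈ 68.49°
pole (s+20): 20 + j713 → |·| = √(20²+713²) = √508769 ≈ 713.28, ∠ = arctan(713/20) ≈ 88.39°
pole (s+713): 713 + j713 → |·| = √(713²+713²) = √1016738 ≈ 1008.3, ∠ = arctan(713/713) ≈ 45.00°
|H| = 1 · 5.5613e+05 / 7.192e+05 ≈ 0.77326
Gain = 20 log₁₀(0.77326) ≈ -2.23 dB
∠H = 147.77° − 133.39° = 14.38°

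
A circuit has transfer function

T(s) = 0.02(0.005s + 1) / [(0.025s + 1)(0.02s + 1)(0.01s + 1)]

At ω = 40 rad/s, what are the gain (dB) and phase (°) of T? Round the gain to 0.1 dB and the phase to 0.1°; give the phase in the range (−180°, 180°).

-39.6 dB, -94.2°

At ω = 40 rad/s:
zero (1 + j40·0.005) = 1 + j0.2 → |·| ≈ 1.0198, ∠ ≈ 11.31°
pole (1 + j40·0.025) = 1 + j1 → |·| ≈ 1.4142, ∠ ≈ 45.00°
pole (1 + j40·0.02) = 1 + j0.8 → |·| ≈ 1.2806, ∠ ≈ 38.66°
pole (1 + j40·0.01) = 1 + j0.4 → |·| ≈ 1.077, ∠ ≈ 21.80°
|T| = 0.02 · 1.0198 / (1.4142 · 1.2806 · 1.077) ≈ 0.010457
Gain = 20 log₁₀(0.010457) ≈ -39.61 dB
∠T = (11.31°) − (45.00° + 38.66° + 21.80°) = -94.15°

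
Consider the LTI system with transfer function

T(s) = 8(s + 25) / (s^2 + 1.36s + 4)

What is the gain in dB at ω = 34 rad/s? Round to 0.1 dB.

At s = jω = j34:
zero (s+25): 25 + j34 → |·| = √(25²+34²) = √1781 ≈ 42.202, ∠ = arctan(34/25) ≈ 53.67°
quadratic: (j34)² + 1.36·j34 + 4 = -1152 + j46.24 → |·| ≈ 1152.9, ∠ ≈ 177.70°
|T| = 8 · 42.202 / 1152.9 ≈ 0.29284
Gain = 20 log₁₀(0.29284) ≈ -10.67 dB

-10.7 dB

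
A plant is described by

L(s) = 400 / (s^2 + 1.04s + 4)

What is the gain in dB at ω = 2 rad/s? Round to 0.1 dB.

45.7 dB

At s = jω = j2:
quadratic: (j2)² + 1.04·j2 + 4 = 0 + j2.08 → |·| ≈ 2.08, ∠ ≈ 90.00°
|L| = 400 / 2.08 ≈ 192.31
Gain = 20 log₁₀(192.31) ≈ 45.68 dB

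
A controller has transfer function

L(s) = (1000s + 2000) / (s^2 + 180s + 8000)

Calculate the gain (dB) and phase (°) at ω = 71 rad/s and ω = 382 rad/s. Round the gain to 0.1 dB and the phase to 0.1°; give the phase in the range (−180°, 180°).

ω = 71: 14.7 dB, 11.4°; ω = 382: 7.9 dB, -63.8°

Substitute s = j71:
Numerator: 1000(j71) + 2000 = 2000 + j71000
Denominator: (j71)^2 + 180(j71) + 8000 = 2959 + j12780
|N| = √(2000² + 71000²) ≈ 71028, ∠N ≈ 88.39°
|D| = √(2959² + 12780²) ≈ 13118, ∠D ≈ 76.96°
|L| = 71028 / 13118 ≈ 5.4145
Gain = 20 log₁₀(5.4145) ≈ 14.67 dB
∠L = 88.39° − 76.96° = 11.43°

Substitute s = j382:
Numerator: 1000(j382) + 2000 = 2000 + j382000
Denominator: (j382)^2 + 180(j382) + 8000 = -137924 + j68760
|N| = √(2000² + 382000²) ≈ 3.8201e+05, ∠N ≈ 89.70°
|D| = √(137924² + 68760²) ≈ 1.5411e+05, ∠D ≈ 153.50°
|L| = 3.8201e+05 / 1.5411e+05 ≈ 2.4788
Gain = 20 log₁₀(2.4788) ≈ 7.88 dB
∠L = 89.70° − 153.50° = -63.80°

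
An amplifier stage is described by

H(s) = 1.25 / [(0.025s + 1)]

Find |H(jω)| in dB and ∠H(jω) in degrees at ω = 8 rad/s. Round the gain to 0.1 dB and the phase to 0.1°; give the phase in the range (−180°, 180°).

At ω = 8 rad/s:
pole (1 + j8·0.025) = 1 + j0.2 → |·| ≈ 1.0198, ∠ ≈ 11.31°
|H| = 1.25 · 1 / (1.0198) ≈ 1.2257
Gain = 20 log₁₀(1.2257) ≈ 1.77 dB
∠H = (0°) − (11.31°) = -11.31°

1.8 dB, -11.3°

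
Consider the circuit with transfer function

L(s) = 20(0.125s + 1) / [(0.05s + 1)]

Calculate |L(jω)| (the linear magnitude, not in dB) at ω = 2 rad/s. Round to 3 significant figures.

20.5

At ω = 2 rad/s:
zero (1 + j2·0.125) = 1 + j0.25 → |·| ≈ 1.0308, ∠ ≈ 14.04°
pole (1 + j2·0.05) = 1 + j0.1 → |·| ≈ 1.005, ∠ ≈ 5.71°
|L| = 20 · 1.0308 / (1.005) ≈ 20.513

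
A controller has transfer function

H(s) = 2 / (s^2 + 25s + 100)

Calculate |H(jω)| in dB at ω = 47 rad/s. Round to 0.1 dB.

Substitute s = j47:
Numerator: 2 = 2 + j0
Denominator: (j47)^2 + 25(j47) + 100 = -2109 + j1175
|N| = √(2² + 0²) ≈ 2, ∠N ≈ 0.00°
|D| = √(2109² + 1175²) ≈ 2414.2, ∠D ≈ 150.88°
|H| = 2 / 2414.2 ≈ 0.00082843
Gain = 20 log₁₀(0.00082843) ≈ -61.63 dB

-61.6 dB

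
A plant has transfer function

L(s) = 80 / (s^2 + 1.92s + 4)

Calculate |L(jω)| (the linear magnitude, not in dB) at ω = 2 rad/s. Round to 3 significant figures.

20.8

At s = jω = j2:
quadratic: (j2)² + 1.92·j2 + 4 = 0 + j3.84 → |·| ≈ 3.84, ∠ ≈ 90.00°
|L| = 80 / 3.84 ≈ 20.833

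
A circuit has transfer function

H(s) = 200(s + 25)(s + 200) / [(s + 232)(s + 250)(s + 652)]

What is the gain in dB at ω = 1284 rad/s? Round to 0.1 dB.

At s = jω = j1284:
zero (s+25): 25 + j1284 → |·| = √(25²+1284²) = √1649281 ≈ 1284.2, ∠ = arctan(1284/25) ≈ 88.88°
zero (s+200): 200 + j1284 → |·| = √(200²+1284²) = √1688656 ≈ 1299.5, ∠ = arctan(1284/200) ≈ 81.15°
pole (s+232): 232 + j1284 → |·| = √(232²+1284²) = √1702480 ≈ 1304.8, ∠ = arctan(1284/232) ≈ 79.76°
pole (s+250): 250 + j1284 → |·| = √(250²+1284²) = √1711156 ≈ 1308.1, ∠ = arctan(1284/250) ≈ 78.98°
pole (s+652): 652 + j1284 → |·| = √(652²+1284²) = √2073760 ≈ 1440.1, ∠ = arctan(1284/652) ≈ 63.08°
|H| = 200 · 1.6688e+06 / 2.458e+09 ≈ 0.13579
Gain = 20 log₁₀(0.13579) ≈ -17.34 dB

-17.3 dB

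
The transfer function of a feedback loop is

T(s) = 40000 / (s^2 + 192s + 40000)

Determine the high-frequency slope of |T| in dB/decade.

-40 dB/decade

Each pole contributes −20 dB/decade at high frequency; each zero contributes +20 dB/decade.
Net: 0 zero(s) − 2 pole(s) → -40 dB/decade.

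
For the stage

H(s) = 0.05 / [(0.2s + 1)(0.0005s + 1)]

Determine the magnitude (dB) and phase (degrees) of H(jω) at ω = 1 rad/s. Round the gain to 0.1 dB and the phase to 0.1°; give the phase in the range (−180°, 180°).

At ω = 1 rad/s:
pole (1 + j1·0.2) = 1 + j0.2 → |·| ≈ 1.0198, ∠ ≈ 11.31°
pole (1 + j1·0.0005) = 1 + j0.0005 → |·| ≈ 1, ∠ ≈ 0.03°
|H| = 0.05 · 1 / (1.0198 · 1) ≈ 0.049029
Gain = 20 log₁₀(0.049029) ≈ -26.19 dB
∠H = (0°) − (11.31° + 0.03°) = -11.34°

-26.2 dB, -11.3°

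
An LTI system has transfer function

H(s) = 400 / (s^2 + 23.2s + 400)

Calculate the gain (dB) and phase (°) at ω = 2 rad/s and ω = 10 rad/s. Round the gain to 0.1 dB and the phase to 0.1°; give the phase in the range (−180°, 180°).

At s = jω = j2:
quadratic: (j2)² + 23.2·j2 + 400 = 396 + j46.4 → |·| ≈ 398.71, ∠ ≈ 6.68°
|H| = 400 / 398.71 ≈ 1.0032
Gain = 20 log₁₀(1.0032) ≈ 0.03 dB
∠H = 0.00° − 6.68° = -6.68°

At s = jω = j10:
quadratic: (j10)² + 23.2·j10 + 400 = 300 + j232 → |·| ≈ 379.24, ∠ ≈ 37.72°
|H| = 400 / 379.24 ≈ 1.0547
Gain = 20 log₁₀(1.0547) ≈ 0.46 dB
∠H = 0.00° − 37.72° = -37.72°

ω = 2: 0.0 dB, -6.7°; ω = 10: 0.5 dB, -37.7°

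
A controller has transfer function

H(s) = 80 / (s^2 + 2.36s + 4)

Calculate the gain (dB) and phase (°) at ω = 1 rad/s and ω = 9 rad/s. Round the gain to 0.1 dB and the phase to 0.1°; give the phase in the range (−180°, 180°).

At s = jω = j1:
quadratic: (j1)² + 2.36·j1 + 4 = 3 + j2.36 → |·| ≈ 3.817, ∠ ≈ 38.19°
|H| = 80 / 3.817 ≈ 20.959
Gain = 20 log₁₀(20.959) ≈ 26.43 dB
∠H = 0.00° − 38.19° = -38.19°

At s = jω = j9:
quadratic: (j9)² + 2.36·j9 + 4 = -77 + j21.24 → |·| ≈ 79.876, ∠ ≈ 164.58°
|H| = 80 / 79.876 ≈ 1.0016
Gain = 20 log₁₀(1.0016) ≈ 0.01 dB
∠H = 0.00° − 164.58° = -164.58°

ω = 1: 26.4 dB, -38.2°; ω = 9: 0.0 dB, -164.6°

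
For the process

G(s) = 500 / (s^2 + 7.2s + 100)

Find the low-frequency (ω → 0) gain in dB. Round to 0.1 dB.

14.0 dB

G(0) = 500 / 100 = 5
20 log₁₀(5) ≈ 13.98 dB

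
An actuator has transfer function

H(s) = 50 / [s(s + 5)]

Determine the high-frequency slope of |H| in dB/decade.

Each pole contributes −20 dB/decade at high frequency; each zero contributes +20 dB/decade.
Net: 0 zero(s) − 2 pole(s) → -40 dB/decade.

-40 dB/decade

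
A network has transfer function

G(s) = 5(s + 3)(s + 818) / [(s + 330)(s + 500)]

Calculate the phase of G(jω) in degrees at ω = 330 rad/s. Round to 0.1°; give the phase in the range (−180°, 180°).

33.0°

At s = jω = j330:
zero (s+3): 3 + j330 → |·| = √(3²+330²) = √108909 ≈ 330.01, ∠ = arctan(330/3) ≈ 89.48°
zero (s+818): 818 + j330 → |·| = √(818²+330²) = √778024 ≈ 882.06, ∠ = arctan(330/818) ≈ 21.97°
pole (s+330): 330 + j330 → |·| = √(330²+330²) = √217800 ≈ 466.69, ∠ = arctan(330/330) ≈ 45.00°
pole (s+500): 500 + j330 → |·| = √(500²+330²) = √358900 ≈ 599.08, ∠ = arctan(330/500) ≈ 33.42°
∠G = 111.45° − 78.42° = 33.03°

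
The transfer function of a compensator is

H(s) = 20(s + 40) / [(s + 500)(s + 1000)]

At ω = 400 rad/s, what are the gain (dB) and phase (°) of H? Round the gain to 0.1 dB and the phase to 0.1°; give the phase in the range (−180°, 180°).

-38.7 dB, 23.8°

At s = jω = j400:
zero (s+40): 40 + j400 → |·| = √(40²+400²) = √161600 ≈ 402, ∠ = arctan(400/40) ≈ 84.29°
pole (s+500): 500 + j400 → |·| = √(500²+400²) = √410000 ≈ 640.31, ∠ = arctan(400/500) ≈ 38.66°
pole (s+1000): 1000 + j400 → |·| = √(1000²+400²) = √1160000 ≈ 1077, ∠ = arctan(400/1000) ≈ 21.80°
|H| = 20 · 402 / 6.8961e+05 ≈ 0.011659
Gain = 20 log₁₀(0.011659) ≈ -38.67 dB
∠H = 84.29° − 60.46° = 23.83°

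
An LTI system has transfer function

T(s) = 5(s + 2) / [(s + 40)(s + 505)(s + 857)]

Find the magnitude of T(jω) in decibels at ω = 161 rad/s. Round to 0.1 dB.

-99.6 dB

At s = jω = j161:
zero (s+2): 2 + j161 → |·| = √(2²+161²) = √25925 ≈ 161.01, ∠ = arctan(161/2) ≈ 89.29°
pole (s+40): 40 + j161 → |·| = √(40²+161²) = √27521 ≈ 165.89, ∠ = arctan(161/40) ≈ 76.05°
pole (s+505): 505 + j161 → |·| = √(505²+161²) = √280946 ≈ 530.04, ∠ = arctan(161/505) ≈ 17.68°
pole (s+857): 857 + j161 → |·| = √(857²+161²) = √760370 ≈ 871.99, ∠ = arctan(161/857) ≈ 10.64°
|T| = 5 · 161.01 / 7.6673e+07 ≈ 1.05e-05
Gain = 20 log₁₀(1.05e-05) ≈ -99.58 dB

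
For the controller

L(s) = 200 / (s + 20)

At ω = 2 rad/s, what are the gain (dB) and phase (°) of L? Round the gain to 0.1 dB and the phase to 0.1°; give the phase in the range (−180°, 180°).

At s = jω = j2:
pole (s+20): 20 + j2 → |·| = √(20²+2²) = √404 ≈ 20.1, ∠ = arctan(2/20) ≈ 5.71°
|L| = 200 / 20.1 ≈ 9.9502
Gain = 20 log₁₀(9.9502) ≈ 19.96 dB
∠L = 0.00° − 5.71° = -5.71°

20.0 dB, -5.7°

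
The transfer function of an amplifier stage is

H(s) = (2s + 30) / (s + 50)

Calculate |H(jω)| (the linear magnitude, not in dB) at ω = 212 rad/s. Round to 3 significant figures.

Substitute s = j212:
Numerator: 2(j212) + 30 = 30 + j424
Denominator: (j212) + 50 = 50 + j212
|N| = √(30² + 424²) ≈ 425.06, ∠N ≈ 85.95°
|D| = √(50² + 212²) ≈ 217.82, ∠D ≈ 76.73°
|H| = 425.06 / 217.82 ≈ 1.9514

1.95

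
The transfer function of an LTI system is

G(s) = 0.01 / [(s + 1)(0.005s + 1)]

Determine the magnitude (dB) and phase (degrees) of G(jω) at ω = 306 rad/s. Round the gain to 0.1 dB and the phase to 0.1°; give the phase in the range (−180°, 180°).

At ω = 306 rad/s:
pole (1 + j306·1) = 1 + j306 → |·| ≈ 306, ∠ ≈ 89.81°
pole (1 + j306·0.005) = 1 + j1.53 → |·| ≈ 1.8278, ∠ ≈ 56.83°
|G| = 0.01 · 1 / (306 · 1.8278) ≈ 1.7879e-05
Gain = 20 log₁₀(1.7879e-05) ≈ -94.95 dB
∠G = (0°) − (89.81° + 56.83°) = -146.64°

-95.0 dB, -146.6°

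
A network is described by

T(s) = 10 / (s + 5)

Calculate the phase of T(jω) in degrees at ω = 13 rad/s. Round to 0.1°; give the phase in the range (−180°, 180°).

Substitute s = j13:
Numerator: 10 = 10 + j0
Denominator: (j13) + 5 = 5 + j13
|N| = √(10² + 0²) ≈ 10, ∠N ≈ 0.00°
|D| = √(5² + 13²) ≈ 13.928, ∠D ≈ 68.96°
∠T = 0.00° − 68.96° = -68.96°

-69.0°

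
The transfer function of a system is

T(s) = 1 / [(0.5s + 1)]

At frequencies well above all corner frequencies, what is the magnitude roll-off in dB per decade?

Each pole contributes −20 dB/decade at high frequency; each zero contributes +20 dB/decade.
Net: 0 zero(s) − 1 pole(s) → -20 dB/decade.

-20 dB/decade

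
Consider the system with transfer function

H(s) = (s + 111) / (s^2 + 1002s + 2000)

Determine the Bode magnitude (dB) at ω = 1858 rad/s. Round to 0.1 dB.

Substitute s = j1858:
Numerator: (j1858) + 111 = 111 + j1858
Denominator: (j1858)^2 + 1002(j1858) + 2000 = -3450164 + j1861716
|N| = √(111² + 1858²) ≈ 1861.3, ∠N ≈ 86.58°
|D| = √(3450164² + 1861716²) ≈ 3.9204e+06, ∠D ≈ 151.65°
|H| = 1861.3 / 3.9204e+06 ≈ 0.00047477
Gain = 20 log₁₀(0.00047477) ≈ -66.47 dB

-66.5 dB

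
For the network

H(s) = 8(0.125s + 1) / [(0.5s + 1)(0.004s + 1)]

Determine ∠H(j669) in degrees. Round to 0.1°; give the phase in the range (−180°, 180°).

At ω = 669 rad/s:
zero (1 + j669·0.125) = 1 + j83.625 → |·| ≈ 83.631, ∠ ≈ 89.31°
pole (1 + j669·0.5) = 1 + j334.5 → |·| ≈ 334.5, ∠ ≈ 89.83°
pole (1 + j669·0.004) = 1 + j2.676 → |·| ≈ 2.8567, ∠ ≈ 69.51°
∠H = (89.31°) − (89.83° + 69.51°) = -70.03°

-70.0°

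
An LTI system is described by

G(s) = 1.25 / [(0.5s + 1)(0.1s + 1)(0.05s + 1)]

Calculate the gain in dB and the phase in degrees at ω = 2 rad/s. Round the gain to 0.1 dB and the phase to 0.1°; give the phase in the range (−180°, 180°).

-1.3 dB, -62.0°

At ω = 2 rad/s:
pole (1 + j2·0.5) = 1 + j1 → |·| ≈ 1.4142, ∠ ≈ 45.00°
pole (1 + j2·0.1) = 1 + j0.2 → |·| ≈ 1.0198, ∠ ≈ 11.31°
pole (1 + j2·0.05) = 1 + j0.1 → |·| ≈ 1.005, ∠ ≈ 5.71°
|G| = 1.25 · 1 / (1.4142 · 1.0198 · 1.005) ≈ 0.86242
Gain = 20 log₁₀(0.86242) ≈ -1.29 dB
∠G = (0°) − (45.00° + 11.31° + 5.71°) = -62.02°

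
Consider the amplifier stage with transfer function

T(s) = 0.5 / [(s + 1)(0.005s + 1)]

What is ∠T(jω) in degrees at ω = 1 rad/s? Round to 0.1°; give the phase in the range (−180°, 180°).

At ω = 1 rad/s:
pole (1 + j1·1) = 1 + j1 → |·| ≈ 1.4142, ∠ ≈ 45.00°
pole (1 + j1·0.005) = 1 + j0.005 → |·| ≈ 1, ∠ ≈ 0.29°
∠T = (0°) − (45.00° + 0.29°) = -45.29°

-45.3°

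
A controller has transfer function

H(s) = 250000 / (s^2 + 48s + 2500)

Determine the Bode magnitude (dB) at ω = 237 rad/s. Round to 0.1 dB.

At s = jω = j237:
quadratic: (j237)² + 48·j237 + 2500 = -53669 + j11376 → |·| ≈ 54861, ∠ ≈ 168.03°
|H| = 250000 / 54861 ≈ 4.557
Gain = 20 log₁₀(4.557) ≈ 13.17 dB

13.2 dB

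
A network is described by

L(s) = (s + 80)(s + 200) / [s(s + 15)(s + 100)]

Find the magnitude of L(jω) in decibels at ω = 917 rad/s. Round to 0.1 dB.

At s = jω = j917:
zero (s+80): 80 + j917 → |·| = √(80²+917²) = √847289 ≈ 920.48, ∠ = arctan(917/80) ≈ 85.01°
zero (s+200): 200 + j917 → |·| = √(200²+917²) = √880889 ≈ 938.56, ∠ = arctan(917/200) ≈ 77.70°
pole (s+15): 15 + j917 → |·| = √(15²+917²) = √841114 ≈ 917.12, ∠ = arctan(917/15) ≈ 89.06°
pole (s+100): 100 + j917 → |·| = √(100²+917²) = √850889 ≈ 922.44, ∠ = arctan(917/100) ≈ 83.78°
pole at origin: |s| = 917, ∠ = 90.00° (in denominator)
|L| = 1 · 8.6393e+05 / 7.7577e+08 ≈ 0.0011136
Gain = 20 log₁₀(0.0011136) ≈ -59.07 dB

-59.1 dB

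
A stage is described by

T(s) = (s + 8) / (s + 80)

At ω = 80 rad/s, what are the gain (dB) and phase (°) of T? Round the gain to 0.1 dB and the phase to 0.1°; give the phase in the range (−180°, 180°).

-3.0 dB, 39.3°

At s = jω = j80:
zero (s+8): 8 + j80 → |·| = √(8²+80²) = √6464 ≈ 80.399, ∠ = arctan(80/8) ≈ 84.29°
pole (s+80): 80 + j80 → |·| = √(80²+80²) = √12800 ≈ 113.14, ∠ = arctan(80/80) ≈ 45.00°
|T| = 1 · 80.399 / 113.14 ≈ 0.71062
Gain = 20 log₁₀(0.71062) ≈ -2.97 dB
∠T = 84.29° − 45.00° = 39.29°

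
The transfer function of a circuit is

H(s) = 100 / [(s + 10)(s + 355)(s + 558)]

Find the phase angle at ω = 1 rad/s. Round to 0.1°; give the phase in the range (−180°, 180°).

-6.0°

At s = jω = j1:
pole (s+10): 10 + j1 → |·| = √(10²+1²) = √101 ≈ 10.05, ∠ = arctan(1/10) ≈ 5.71°
pole (s+355): 355 + j1 → |·| = √(355²+1²) = √126026 ≈ 355, ∠ = arctan(1/355) ≈ 0.16°
pole (s+558): 558 + j1 → |·| = √(558²+1²) = √311365 ≈ 558, ∠ = arctan(1/558) ≈ 0.10°
∠H = 0.00° − 5.97° = -5.97°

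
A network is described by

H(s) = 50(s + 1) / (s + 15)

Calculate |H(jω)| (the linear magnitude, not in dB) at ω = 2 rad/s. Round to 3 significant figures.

At s = jω = j2:
zero (s+1): 1 + j2 → |·| = √(1²+2²) = √5 ≈ 2.2361, ∠ = arctan(2/1) ≈ 63.43°
pole (s+15): 15 + j2 → |·| = √(15²+2²) = √229 ≈ 15.133, ∠ = arctan(2/15) ≈ 7.59°
|H| = 50 · 2.2361 / 15.133 ≈ 7.3882

7.39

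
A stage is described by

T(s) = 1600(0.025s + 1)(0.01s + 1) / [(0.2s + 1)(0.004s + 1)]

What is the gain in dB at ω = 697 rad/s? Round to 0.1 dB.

53.6 dB

At ω = 697 rad/s:
zero (1 + j697·0.025) = 1 + j17.425 → |·| ≈ 17.454, ∠ ≈ 86.72°
zero (1 + j697·0.01) = 1 + j6.97 → |·| ≈ 7.0414, ∠ ≈ 81.84°
pole (1 + j697·0.2) = 1 + j139.4 → |·| ≈ 139.4, ∠ ≈ 89.59°
pole (1 + j697·0.004) = 1 + j2.788 → |·| ≈ 2.9619, ∠ ≈ 70.27°
|T| = 1600 · 17.454 · 7.0414 / (139.4 · 2.9619) ≈ 476.26
Gain = 20 log₁₀(476.26) ≈ 53.56 dB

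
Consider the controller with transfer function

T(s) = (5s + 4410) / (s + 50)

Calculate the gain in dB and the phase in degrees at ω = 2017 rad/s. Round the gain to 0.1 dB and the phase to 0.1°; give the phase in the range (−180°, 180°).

14.7 dB, -22.2°

Substitute s = j2017:
Numerator: 5(j2017) + 4410 = 4410 + j10085
Denominator: (j2017) + 50 = 50 + j2017
|N| = √(4410² + 10085²) ≈ 11007, ∠N ≈ 66.38°
|D| = √(50² + 2017²) ≈ 2017.6, ∠D ≈ 88.58°
|T| = 11007 / 2017.6 ≈ 5.4555
Gain = 20 log₁₀(5.4555) ≈ 14.74 dB
∠T = 66.38° − 88.58° = -22.20°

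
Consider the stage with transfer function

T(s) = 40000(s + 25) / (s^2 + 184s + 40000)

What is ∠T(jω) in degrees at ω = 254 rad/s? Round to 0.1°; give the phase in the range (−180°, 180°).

-33.3°

At s = jω = j254:
zero (s+25): 25 + j254 → |·| = √(25²+254²) = √65141 ≈ 255.23, ∠ = arctan(254/25) ≈ 84.38°
quadratic: (j254)² + 184·j254 + 40000 = -24516 + j46736 → |·| ≈ 52776, ∠ ≈ 117.68°
∠T = 84.38° − 117.68° = -33.30°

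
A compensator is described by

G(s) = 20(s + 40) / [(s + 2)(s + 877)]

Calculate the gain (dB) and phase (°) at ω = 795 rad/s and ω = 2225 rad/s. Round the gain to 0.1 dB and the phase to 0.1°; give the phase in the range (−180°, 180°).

ω = 795: -35.4 dB, -44.9°; ω = 2225: -41.6 dB, -69.5°

At s = jω = j795:
zero (s+40): 40 + j795 → |·| = √(40²+795²) = √633625 ≈ 796.01, ∠ = arctan(795/40) ≈ 87.12°
pole (s+2): 2 + j795 → |·| = √(2²+795²) = √632029 ≈ 795, ∠ = arctan(795/2) ≈ 89.86°
pole (s+877): 877 + j795 → |·| = √(877²+795²) = √1401154 ≈ 1183.7, ∠ = arctan(795/877) ≈ 42.19°
|G| = 20 · 796.01 / 9.4104e+05 ≈ 0.016918
Gain = 20 log₁₀(0.016918) ≈ -35.43 dB
∠G = 87.12° − 132.05° = -44.93°

At s = jω = j2225:
zero (s+40): 40 + j2225 → |·| = √(40²+2225²) = √4952225 ≈ 2225.4, ∠ = arctan(2225/40) ≈ 88.97°
pole (s+2): 2 + j2225 → |·| = √(2²+2225²) = √4950629 ≈ 2225, ∠ = arctan(2225/2) ≈ 89.95°
pole (s+877): 877 + j2225 → |·| = √(877²+2225²) = √5719754 ≈ 2391.6, ∠ = arctan(2225/877) ≈ 68.49°
|G| = 20 · 2225.4 / 5.3213e+06 ≈ 0.0083641
Gain = 20 log₁₀(0.0083641) ≈ -41.55 dB
∠G = 88.97° − 158.44° = -69.47°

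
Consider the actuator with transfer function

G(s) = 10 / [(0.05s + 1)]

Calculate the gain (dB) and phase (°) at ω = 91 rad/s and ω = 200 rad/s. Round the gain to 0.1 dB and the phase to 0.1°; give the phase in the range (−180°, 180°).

ω = 91: 6.6 dB, -77.6°; ω = 200: -0.0 dB, -84.3°

At ω = 91 rad/s:
pole (1 + j91·0.05) = 1 + j4.55 → |·| ≈ 4.6586, ∠ ≈ 77.60°
|G| = 10 · 1 / (4.6586) ≈ 2.1466
Gain = 20 log₁₀(2.1466) ≈ 6.64 dB
∠G = (0°) − (77.60°) = -77.60°

At ω = 200 rad/s:
pole (1 + j200·0.05) = 1 + j10 → |·| ≈ 10.05, ∠ ≈ 84.29°
|G| = 10 · 1 / (10.05) ≈ 0.99502
Gain = 20 log₁₀(0.99502) ≈ -0.04 dB
∠G = (0°) − (84.29°) = -84.29°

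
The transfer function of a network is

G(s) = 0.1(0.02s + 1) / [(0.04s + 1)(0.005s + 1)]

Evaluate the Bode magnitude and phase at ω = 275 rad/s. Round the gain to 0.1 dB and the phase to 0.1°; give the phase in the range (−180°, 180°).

At ω = 275 rad/s:
zero (1 + j275·0.02) = 1 + j5.5 → |·| ≈ 5.5902, ∠ ≈ 79.70°
pole (1 + j275·0.04) = 1 + j11 → |·| ≈ 11.045, ∠ ≈ 84.81°
pole (1 + j275·0.005) = 1 + j1.375 → |·| ≈ 1.7002, ∠ ≈ 53.97°
|G| = 0.1 · 5.5902 / (11.045 · 1.7002) ≈ 0.029769
Gain = 20 log₁₀(0.029769) ≈ -30.52 dB
∠G = (79.70°) − (84.81° + 53.97°) = -59.08°

-30.5 dB, -59.1°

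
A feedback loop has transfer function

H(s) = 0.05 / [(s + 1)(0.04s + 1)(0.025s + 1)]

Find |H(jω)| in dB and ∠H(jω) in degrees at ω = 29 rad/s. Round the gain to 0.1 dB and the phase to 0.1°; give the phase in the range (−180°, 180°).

At ω = 29 rad/s:
pole (1 + j29·1) = 1 + j29 → |·| ≈ 29.017, ∠ ≈ 88.03°
pole (1 + j29·0.04) = 1 + j1.16 → |·| ≈ 1.5315, ∠ ≈ 49.24°
pole (1 + j29·0.025) = 1 + j0.725 → |·| ≈ 1.2352, ∠ ≈ 35.94°
|H| = 0.05 · 1 / (29.017 · 1.5315 · 1.2352) ≈ 0.00091088
Gain = 20 log₁₀(0.00091088) ≈ -60.81 dB
∠H = (0°) − (88.03° + 49.24° + 35.94°) = -173.21°

-60.8 dB, -173.2°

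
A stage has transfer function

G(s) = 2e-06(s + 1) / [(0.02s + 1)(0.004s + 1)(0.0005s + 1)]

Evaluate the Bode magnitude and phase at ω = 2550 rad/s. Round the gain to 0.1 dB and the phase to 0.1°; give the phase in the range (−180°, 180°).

At ω = 2550 rad/s:
zero (1 + j2550·1) = 1 + j2550 → |·| ≈ 2550, ∠ ≈ 89.98°
pole (1 + j2550·0.02) = 1 + j51 → |·| ≈ 51.01, ∠ ≈ 88.88°
pole (1 + j2550·0.004) = 1 + j10.2 → |·| ≈ 10.249, ∠ ≈ 84.40°
pole (1 + j2550·0.0005) = 1 + j1.275 → |·| ≈ 1.6204, ∠ ≈ 51.89°
|G| = 2e-06 · 2550 / (51.01 · 10.249 · 1.6204) ≈ 6.0202e-06
Gain = 20 log₁₀(6.0202e-06) ≈ -104.41 dB
∠G = (89.98°) − (88.88° + 84.40° + 51.89°) = -135.19°

-104.4 dB, -135.2°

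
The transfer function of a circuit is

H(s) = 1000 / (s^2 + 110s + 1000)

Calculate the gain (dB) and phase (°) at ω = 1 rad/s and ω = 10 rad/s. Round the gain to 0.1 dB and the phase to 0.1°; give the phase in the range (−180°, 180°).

Substitute s = j1:
Numerator: 1000 = 1000 + j0
Denominator: (j1)^2 + 110(j1) + 1000 = 999 + j110
|N| = √(1000² + 0²) ≈ 1000, ∠N ≈ 0.00°
|D| = √(999² + 110²) ≈ 1005, ∠D ≈ 6.28°
|H| = 1000 / 1005 ≈ 0.99502
Gain = 20 log₁₀(0.99502) ≈ -0.04 dB
∠H = 0.00° − 6.28° = -6.28°

Substitute s = j10:
Numerator: 1000 = 1000 + j0
Denominator: (j10)^2 + 110(j10) + 1000 = 900 + j1100
|N| = √(1000² + 0²) ≈ 1000, ∠N ≈ 0.00°
|D| = √(900² + 1100²) ≈ 1421.3, ∠D ≈ 50.71°
|H| = 1000 / 1421.3 ≈ 0.70358
Gain = 20 log₁₀(0.70358) ≈ -3.05 dB
∠H = 0.00° − 50.71° = -50.71°

ω = 1: -0.0 dB, -6.3°; ω = 10: -3.1 dB, -50.7°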